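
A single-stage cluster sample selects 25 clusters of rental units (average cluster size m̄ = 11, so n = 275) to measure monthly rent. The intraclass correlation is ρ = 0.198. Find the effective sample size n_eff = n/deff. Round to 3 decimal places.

92.282

deff = 1 + (11 − 1)·0.198 = 1 + 1.98 = 2.98.
n_eff = 275 / 2.98 = 92.282.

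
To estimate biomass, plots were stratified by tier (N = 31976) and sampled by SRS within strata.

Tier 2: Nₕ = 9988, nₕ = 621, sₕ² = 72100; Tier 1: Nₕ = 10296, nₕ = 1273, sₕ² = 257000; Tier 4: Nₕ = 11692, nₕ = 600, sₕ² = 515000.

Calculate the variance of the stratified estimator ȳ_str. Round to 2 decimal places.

137.84

Var(ȳ_str) = Σₕ Wₕ²(1 − fₕ)sₕ²/nₕ with Wₕ = Nₕ/N, N = 31976.
Tier 2: Wₕ = 0.31235927; term = 0.31235927²·(1 − 0.06217461)·72100/621 = 10.623667.
Tier 1: Wₕ = 0.32199149; term = 0.32199149²·(1 − 0.12364025)·257000/1273 = 18.343235.
Tier 4: Wₕ = 0.36564924; term = 0.36564924²·(1 − 0.05131714)·515000/600 = 108.86954.
Sum = 137.83644.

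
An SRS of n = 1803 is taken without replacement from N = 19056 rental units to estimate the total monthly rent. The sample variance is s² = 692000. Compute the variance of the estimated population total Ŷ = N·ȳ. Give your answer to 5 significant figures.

1.2618 × 10^11

Var(Ŷ) = N²·Var(ȳ) = N²·(1 − n/N)·s²/n.
f = 1803/19056 = 0.09461587; Var(ȳ) = 0.90538413·692000/1803 = 347.49075.
Var(Ŷ) = 19056² · 347.49075 = 1.2618471 × 10^11.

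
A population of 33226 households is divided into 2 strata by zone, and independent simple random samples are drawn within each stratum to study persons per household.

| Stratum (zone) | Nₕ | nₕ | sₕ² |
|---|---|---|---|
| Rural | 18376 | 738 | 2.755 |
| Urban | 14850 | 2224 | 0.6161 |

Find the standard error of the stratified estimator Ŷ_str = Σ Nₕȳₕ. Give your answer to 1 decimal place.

1123.3

Var(Ŷ_str) = Σₕ Nₕ²(1 − fₕ)sₕ²/nₕ.
Rural: 18376²·(1 − 738/18376)·2.755/738 = 1.2099448 × 10^6.
Urban: 14850²·(1 − 2224/14850)·0.6161/2224 = 51940.804.
Sum = 1.2618856 × 10^6.
SE = √(1.2618856 × 10^6) = 1123.3.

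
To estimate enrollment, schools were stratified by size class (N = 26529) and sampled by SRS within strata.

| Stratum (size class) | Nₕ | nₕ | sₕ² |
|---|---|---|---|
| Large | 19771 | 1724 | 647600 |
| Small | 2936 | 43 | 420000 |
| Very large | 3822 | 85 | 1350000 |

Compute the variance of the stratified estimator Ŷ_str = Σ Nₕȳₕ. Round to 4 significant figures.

4.438 × 10^11

Var(Ŷ_str) = Σₕ Nₕ²(1 − fₕ)sₕ²/nₕ.
Large: 19771²·(1 − 1724/19771)·647600/1724 = 1.3403038 × 10^11.
Small: 2936²·(1 − 43/2936)·420000/43 = 8.2963167 × 10^10.
Very large: 3822²·(1 − 85/3822)·1350000/85 = 2.2684469 × 10^11.
Sum = 4.4383824 × 10^11.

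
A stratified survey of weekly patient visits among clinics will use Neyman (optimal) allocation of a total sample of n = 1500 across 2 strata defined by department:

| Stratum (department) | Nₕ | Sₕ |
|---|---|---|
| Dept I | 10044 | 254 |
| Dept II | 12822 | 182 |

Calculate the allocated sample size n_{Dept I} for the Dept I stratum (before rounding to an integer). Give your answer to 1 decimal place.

783.4

Neyman allocation: nₕ = n·NₕSₕ / Σⱼ NⱼSⱼ.
Σ NⱼSⱼ = 10044·254 + 12822·182 = 4.88478 × 10^6.
n_{Dept I} = 1500·10044·254 / (4.88478 × 10^6) = 783.4.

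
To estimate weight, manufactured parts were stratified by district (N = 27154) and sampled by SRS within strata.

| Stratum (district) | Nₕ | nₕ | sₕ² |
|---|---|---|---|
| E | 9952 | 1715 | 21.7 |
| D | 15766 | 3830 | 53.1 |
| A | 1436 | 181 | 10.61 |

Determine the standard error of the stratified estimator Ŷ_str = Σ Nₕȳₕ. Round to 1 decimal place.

1937.0

Var(Ŷ_str) = Σₕ Nₕ²(1 − fₕ)sₕ²/nₕ.
E: 9952²·(1 − 1715/9952)·21.7/1715 = 1.0372299 × 10^6.
D: 15766²·(1 − 3830/15766)·53.1/3830 = 2.609012 × 10^6.
A: 1436²·(1 − 181/1436)·10.61/181 = 105641.6.
Sum = 3.7518835 × 10^6.
SE = √(3.7518835 × 10^6) = 1937.0.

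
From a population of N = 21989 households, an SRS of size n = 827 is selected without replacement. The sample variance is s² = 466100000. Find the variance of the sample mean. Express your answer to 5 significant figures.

542410

Under SRS without replacement, Var(ȳ) = (1 − f)·s²/n with f = n/N = 827/21989 = 0.03760971.
Var(ȳ) = (1 − 0.03760971)·466100000/827 = 0.96239029·563603.39 = 542406.42.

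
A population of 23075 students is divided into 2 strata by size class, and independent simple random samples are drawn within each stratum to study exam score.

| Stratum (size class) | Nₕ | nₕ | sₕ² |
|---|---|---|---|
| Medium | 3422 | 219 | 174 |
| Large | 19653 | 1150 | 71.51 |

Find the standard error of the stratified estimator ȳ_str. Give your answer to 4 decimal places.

Var(ȳ_str) = Σₕ Wₕ²(1 − fₕ)sₕ²/nₕ with Wₕ = Nₕ/N, N = 23075.
Medium: Wₕ = 0.14829902; term = 0.14829902²·(1 − 0.06399766)·174/219 = 0.016355305.
Large: Wₕ = 0.85170098; term = 0.85170098²·(1 − 0.05851524)·71.51/1150 = 0.042467483.
Sum = 0.058822788.
SE = √(0.058822788) = 0.2425.

0.2425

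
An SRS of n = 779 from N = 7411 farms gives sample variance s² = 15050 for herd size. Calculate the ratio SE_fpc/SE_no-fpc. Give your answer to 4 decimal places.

0.9460

f = n/N = 779/7411 = 0.10511402.
SE_no-fpc = √(s²/n) = 4.3954113; SE_fpc = √((1−f)s²/n) = 4.1579894.
Ratio = √(1−f) = 0.94598413.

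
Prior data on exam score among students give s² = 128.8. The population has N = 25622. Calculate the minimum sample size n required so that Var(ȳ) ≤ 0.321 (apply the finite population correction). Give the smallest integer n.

Without fpc, n₀ = s²/D = 128.8/0.321 = 401.2461.
With fpc, (1 − n/N)·s²/n ≤ D requires n ≥ n₀/(1 + n₀/N) = 401.2461/(1 + 401.2461/25622) = 395.0594.
Rounding up, n = 396.

396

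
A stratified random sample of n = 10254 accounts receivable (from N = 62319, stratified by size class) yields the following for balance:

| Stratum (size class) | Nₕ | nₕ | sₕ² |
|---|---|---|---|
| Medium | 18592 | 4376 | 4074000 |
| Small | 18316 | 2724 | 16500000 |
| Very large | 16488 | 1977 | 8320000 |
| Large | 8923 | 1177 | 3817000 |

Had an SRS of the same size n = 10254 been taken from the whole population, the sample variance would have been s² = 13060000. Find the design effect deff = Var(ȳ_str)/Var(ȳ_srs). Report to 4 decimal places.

Var(ȳ_str) = Σ Wₕ²(1−fₕ)sₕ²/nₕ with Wₕ = Nₕ/62319:
  Medium: (18592/62319)²·(1−4376/18592)·4074000/4376 = 63.358704
  Small: (18316/62319)²·(1−2724/18316)·16500000/2724 = 445.4186
  Very large: (16488/62319)²·(1−1977/16488)·8320000/1977 = 259.26329
  Large: (8923/62319)²·(1−1177/8923)·3817000/1177 = 57.715589
  → Var(ȳ_str) = 825.75618.
Var(ȳ_srs) = (1 − 10254/62319)·13060000/10254 = 1064.0824.
deff = 825.75618 / 1064.0824 = 0.7760.

0.7760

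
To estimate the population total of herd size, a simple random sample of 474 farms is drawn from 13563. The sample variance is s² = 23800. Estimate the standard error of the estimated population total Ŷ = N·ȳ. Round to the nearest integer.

94413

Var(Ŷ) = N²·Var(ȳ) = N²·(1 − n/N)·s²/n.
f = 474/13563 = 0.03494802; Var(ȳ) = 0.96505198·23800/474 = 48.456196.
Var(Ŷ) = 13563² · 48.456196 = 8.913758 × 10^9.
SE(Ŷ) = √(8.913758 × 10^9) = 94413.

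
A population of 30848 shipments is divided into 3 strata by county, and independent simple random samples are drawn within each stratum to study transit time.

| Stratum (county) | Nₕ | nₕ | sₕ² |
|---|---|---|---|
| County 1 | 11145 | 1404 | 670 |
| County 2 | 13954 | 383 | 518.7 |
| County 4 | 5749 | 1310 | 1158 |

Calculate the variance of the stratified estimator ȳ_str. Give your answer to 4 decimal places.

Var(ȳ_str) = Σₕ Wₕ²(1 − fₕ)sₕ²/nₕ with Wₕ = Nₕ/N, N = 30848.
County 1: Wₕ = 0.36128760; term = 0.36128760²·(1 − 0.12597577)·670/1404 = 0.054442403.
County 2: Wₕ = 0.45234699; term = 0.45234699²·(1 − 0.02744733)·518.7/383 = 0.26950946.
County 4: Wₕ = 0.18636540; term = 0.18636540²·(1 − 0.22786572)·1158/1310 = 0.023706132.
Sum = 0.347658.

0.3477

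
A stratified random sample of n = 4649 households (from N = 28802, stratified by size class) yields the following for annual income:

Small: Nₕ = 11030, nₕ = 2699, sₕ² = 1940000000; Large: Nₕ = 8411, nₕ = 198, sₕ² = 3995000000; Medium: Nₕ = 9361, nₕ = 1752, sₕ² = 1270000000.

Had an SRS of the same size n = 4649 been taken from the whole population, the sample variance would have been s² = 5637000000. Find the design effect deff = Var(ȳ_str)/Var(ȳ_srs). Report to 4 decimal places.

1.7919

Var(ȳ_str) = Σ Wₕ²(1−fₕ)sₕ²/nₕ with Wₕ = Nₕ/28802:
  Small: (11030/28802)²·(1−2699/11030)·1940000000/2699 = 79620.738
  Large: (8411/28802)²·(1−198/8411)·3995000000/198 = 1.6801798 × 10^6
  Medium: (9361/28802)²·(1−1752/9361)·1270000000/1752 = 62240.655
  → Var(ȳ_str) = 1.8220412 × 10^6.
Var(ȳ_srs) = (1 − 4649/28802)·5637000000/4649 = 1.0168032 × 10^6.
deff = (1.8220412 × 10^6) / (1.0168032 × 10^6) = 1.7919.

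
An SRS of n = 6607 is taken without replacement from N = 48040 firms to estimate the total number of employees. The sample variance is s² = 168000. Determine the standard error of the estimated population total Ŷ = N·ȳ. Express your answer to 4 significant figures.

Var(Ŷ) = N²·Var(ȳ) = N²·(1 − n/N)·s²/n.
f = 6607/48040 = 0.13753122; Var(ȳ) = 0.86246878·168000/6607 = 21.930491.
Var(Ŷ) = 48040² · 21.930491 = 5.0612099 × 10^10.
SE(Ŷ) = √(5.0612099 × 10^10) = 225000.

225000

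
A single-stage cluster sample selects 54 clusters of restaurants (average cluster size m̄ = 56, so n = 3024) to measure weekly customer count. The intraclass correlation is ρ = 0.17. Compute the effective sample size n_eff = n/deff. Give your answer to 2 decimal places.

292.17

deff = 1 + (56 − 1)·0.17 = 1 + 9.35 = 10.35.
n_eff = 3024 / 10.35 = 292.17.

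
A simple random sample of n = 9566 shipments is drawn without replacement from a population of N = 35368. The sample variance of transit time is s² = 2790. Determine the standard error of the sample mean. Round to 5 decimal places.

0.46127

Under SRS without replacement, Var(ȳ) = (1 − f)·s²/n with f = n/N = 9566/35368 = 0.27047048.
Var(ȳ) = (1 − 0.27047048)·2790/9566 = 0.72952952·0.29165796 = 0.21277309.
SE(ȳ) = √(0.21277309) = 0.46127.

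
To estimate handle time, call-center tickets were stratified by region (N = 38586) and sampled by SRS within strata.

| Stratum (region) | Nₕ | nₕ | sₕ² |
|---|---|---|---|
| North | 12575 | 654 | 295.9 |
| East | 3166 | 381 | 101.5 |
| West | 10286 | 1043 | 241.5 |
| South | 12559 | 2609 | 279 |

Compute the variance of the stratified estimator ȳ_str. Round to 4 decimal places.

0.0709

Var(ȳ_str) = Σₕ Wₕ²(1 − fₕ)sₕ²/nₕ with Wₕ = Nₕ/N, N = 38586.
North: Wₕ = 0.32589540; term = 0.32589540²·(1 − 0.05200795)·295.9/654 = 0.045554195.
East: Wₕ = 0.08205048; term = 0.08205048²·(1 − 0.12034112)·101.5/381 = 0.0015776754.
West: Wₕ = 0.26657337; term = 0.26657337²·(1 − 0.10139996)·241.5/1043 = 0.01478539.
South: Wₕ = 0.32548074; term = 0.32548074²·(1 − 0.20773947)·279/2609 = 0.0089752953.
Sum = 0.070892556.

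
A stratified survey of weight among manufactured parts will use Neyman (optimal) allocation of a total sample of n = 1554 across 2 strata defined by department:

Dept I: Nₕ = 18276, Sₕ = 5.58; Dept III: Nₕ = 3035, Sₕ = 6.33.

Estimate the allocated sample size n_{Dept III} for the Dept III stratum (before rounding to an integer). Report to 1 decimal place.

Neyman allocation: nₕ = n·NₕSₕ / Σⱼ NⱼSⱼ.
Σ NⱼSⱼ = 18276·5.58 + 3035·6.33 = 121191.63.
n_{Dept III} = 1554·3035·6.33 / 121191.63 = 246.3.

246.3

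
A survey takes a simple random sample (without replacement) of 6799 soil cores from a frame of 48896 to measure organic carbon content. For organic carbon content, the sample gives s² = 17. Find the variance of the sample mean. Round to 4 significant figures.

Under SRS without replacement, Var(ȳ) = (1 − f)·s²/n with f = n/N = 6799/48896 = 0.13905023.
Var(ȳ) = (1 − 0.13905023)·17/6799 = 0.86094977·0.0025003677 = 0.002152691.

0.002153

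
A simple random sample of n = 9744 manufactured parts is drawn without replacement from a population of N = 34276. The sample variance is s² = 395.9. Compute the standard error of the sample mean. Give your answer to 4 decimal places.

Under SRS without replacement, Var(ȳ) = (1 − f)·s²/n with f = n/N = 9744/34276 = 0.28428055.
Var(ȳ) = (1 − 0.28428055)·395.9/9744 = 0.71571945·0.040630131 = 0.029079775.
SE(ȳ) = √(0.029079775) = 0.1705.

0.1705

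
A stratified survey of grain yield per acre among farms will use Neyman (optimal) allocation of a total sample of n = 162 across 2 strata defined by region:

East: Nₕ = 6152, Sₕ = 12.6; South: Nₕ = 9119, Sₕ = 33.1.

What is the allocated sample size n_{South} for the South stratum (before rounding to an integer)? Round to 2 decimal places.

Neyman allocation: nₕ = n·NₕSₕ / Σⱼ NⱼSⱼ.
Σ NⱼSⱼ = 6152·12.6 + 9119·33.1 = 379354.1.
n_{South} = 162·9119·33.1 / 379354.1 = 128.90.

128.90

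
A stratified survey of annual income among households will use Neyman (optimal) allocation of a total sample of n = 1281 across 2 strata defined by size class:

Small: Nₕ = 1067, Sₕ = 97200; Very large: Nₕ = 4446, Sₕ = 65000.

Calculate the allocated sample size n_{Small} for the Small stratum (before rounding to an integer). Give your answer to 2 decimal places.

Neyman allocation: nₕ = n·NₕSₕ / Σⱼ NⱼSⱼ.
Σ NⱼSⱼ = 1067·97200 + 4446·65000 = 3.927024 × 10^8.
n_{Small} = 1281·1067·97200 / (3.927024 × 10^8) = 338.31.

338.31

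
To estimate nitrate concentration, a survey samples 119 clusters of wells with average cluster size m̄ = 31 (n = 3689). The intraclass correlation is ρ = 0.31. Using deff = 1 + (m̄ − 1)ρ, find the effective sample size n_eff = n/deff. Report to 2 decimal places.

deff = 1 + (31 − 1)·0.31 = 1 + 9.3 = 10.3.
n_eff = 3689 / 10.3 = 358.16.

358.16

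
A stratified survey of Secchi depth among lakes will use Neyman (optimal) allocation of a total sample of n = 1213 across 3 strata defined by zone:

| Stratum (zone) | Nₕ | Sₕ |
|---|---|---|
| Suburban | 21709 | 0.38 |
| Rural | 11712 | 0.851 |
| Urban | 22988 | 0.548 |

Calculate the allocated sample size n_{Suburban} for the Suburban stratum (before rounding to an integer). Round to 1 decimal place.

Neyman allocation: nₕ = n·NₕSₕ / Σⱼ NⱼSⱼ.
Σ NⱼSⱼ = 21709·0.38 + 11712·0.851 + 22988·0.548 = 30813.756.
n_{Suburban} = 1213·21709·0.38 / 30813.756 = 324.7.

324.7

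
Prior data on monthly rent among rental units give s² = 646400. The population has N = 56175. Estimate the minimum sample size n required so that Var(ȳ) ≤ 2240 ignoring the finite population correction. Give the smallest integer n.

289

Without fpc, n₀ = s²/D = 646400/2240 = 288.5714.
Rounding up, n = 289.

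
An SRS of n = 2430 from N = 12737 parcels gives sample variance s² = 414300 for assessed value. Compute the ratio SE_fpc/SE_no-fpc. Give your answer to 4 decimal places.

f = n/N = 2430/12737 = 0.19078276.
SE_no-fpc = √(s²/n) = 13.057328; SE_fpc = √((1−f)s²/n) = 11.745916.
Ratio = √(1−f) = 0.89956503.

0.8996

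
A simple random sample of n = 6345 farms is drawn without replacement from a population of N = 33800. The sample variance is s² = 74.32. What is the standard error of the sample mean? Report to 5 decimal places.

0.09754

Under SRS without replacement, Var(ȳ) = (1 − f)·s²/n with f = n/N = 6345/33800 = 0.18772189.
Var(ȳ) = (1 − 0.18772189)·74.32/6345 = 0.81227811·0.01171316 = 0.0095143434.
SE(ȳ) = √(0.0095143434) = 0.09754.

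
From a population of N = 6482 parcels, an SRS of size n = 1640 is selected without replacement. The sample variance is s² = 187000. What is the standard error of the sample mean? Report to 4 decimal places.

9.2290

Under SRS without replacement, Var(ȳ) = (1 − f)·s²/n with f = n/N = 1640/6482 = 0.25300833.
Var(ȳ) = (1 − 0.25300833)·187000/1640 = 0.74699167·114.02439 = 85.17527.
SE(ȳ) = √(85.17527) = 9.2290.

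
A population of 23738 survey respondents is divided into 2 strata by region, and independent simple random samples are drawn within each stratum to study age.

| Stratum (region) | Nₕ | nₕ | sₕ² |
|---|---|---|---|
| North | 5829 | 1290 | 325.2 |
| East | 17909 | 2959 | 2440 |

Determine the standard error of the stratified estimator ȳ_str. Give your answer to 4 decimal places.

0.6353

Var(ȳ_str) = Σₕ Wₕ²(1 − fₕ)sₕ²/nₕ with Wₕ = Nₕ/N, N = 23738.
North: Wₕ = 0.24555565; term = 0.24555565²·(1 − 0.22130726)·325.2/1290 = 0.011836596.
East: Wₕ = 0.75444435; term = 0.75444435²·(1 − 0.16522419)·2440/2959 = 0.39180425.
Sum = 0.40364085.
SE = √(0.40364085) = 0.6353.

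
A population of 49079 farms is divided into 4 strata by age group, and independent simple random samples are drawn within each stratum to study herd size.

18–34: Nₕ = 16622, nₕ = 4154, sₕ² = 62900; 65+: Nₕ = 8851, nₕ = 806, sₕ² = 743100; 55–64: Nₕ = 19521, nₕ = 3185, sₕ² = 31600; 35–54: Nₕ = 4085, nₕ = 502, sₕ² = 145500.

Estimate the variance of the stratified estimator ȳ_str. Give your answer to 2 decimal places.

31.63

Var(ȳ_str) = Σₕ Wₕ²(1 − fₕ)sₕ²/nₕ with Wₕ = Nₕ/N, N = 49079.
18–34: Wₕ = 0.33867846; term = 0.33867846²·(1 − 0.24990976)·62900/4154 = 1.3027852.
65+: Wₕ = 0.18034190; term = 0.18034190²·(1 − 0.09106316)·743100/806 = 27.254561.
55–64: Wₕ = 0.39774649; term = 0.39774649²·(1 − 0.16315763)·31600/3185 = 1.3135119.
35–54: Wₕ = 0.08323315; term = 0.08323315²·(1 − 0.12288862)·145500/502 = 1.7611921.
Sum = 31.63205.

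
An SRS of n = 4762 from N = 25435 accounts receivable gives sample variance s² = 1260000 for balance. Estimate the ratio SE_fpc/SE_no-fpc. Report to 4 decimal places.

f = n/N = 4762/25435 = 0.18722233.
SE_no-fpc = √(s²/n) = 16.266367; SE_fpc = √((1−f)s²/n) = 14.664811.
Ratio = √(1−f) = 0.90154183.

0.9015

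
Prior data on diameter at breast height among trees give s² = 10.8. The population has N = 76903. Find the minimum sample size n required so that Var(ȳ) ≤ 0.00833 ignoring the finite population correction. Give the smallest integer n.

1297

Without fpc, n₀ = s²/D = 10.8/0.00833 = 1296.5186.
Rounding up, n = 1297.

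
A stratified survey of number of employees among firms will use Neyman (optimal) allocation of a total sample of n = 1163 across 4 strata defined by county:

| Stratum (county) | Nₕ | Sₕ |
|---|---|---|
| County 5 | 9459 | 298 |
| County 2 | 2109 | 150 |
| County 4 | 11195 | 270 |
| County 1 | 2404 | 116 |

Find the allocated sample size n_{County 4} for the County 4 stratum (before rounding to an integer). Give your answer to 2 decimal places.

Neyman allocation: nₕ = n·NₕSₕ / Σⱼ NⱼSⱼ.
Σ NⱼSⱼ = 9459·298 + 2109·150 + 11195·270 + 2404·116 = 6.436646 × 10^6.
n_{County 4} = 1163·11195·270 / (6.436646 × 10^6) = 546.14.

546.14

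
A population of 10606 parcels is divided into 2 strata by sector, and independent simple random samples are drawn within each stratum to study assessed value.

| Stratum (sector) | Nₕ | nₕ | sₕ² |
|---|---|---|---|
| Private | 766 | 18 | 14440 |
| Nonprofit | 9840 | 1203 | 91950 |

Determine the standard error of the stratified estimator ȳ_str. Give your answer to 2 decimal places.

Var(ȳ_str) = Σₕ Wₕ²(1 − fₕ)sₕ²/nₕ with Wₕ = Nₕ/N, N = 10606.
Private: Wₕ = 0.07222327; term = 0.07222327²·(1 − 0.02349869)·14440/18 = 4.0862206.
Nonprofit: Wₕ = 0.92777673; term = 0.92777673²·(1 − 0.12225610)·91950/1203 = 57.748523.
Sum = 61.834744.
SE = √(61.834744) = 7.86.

7.86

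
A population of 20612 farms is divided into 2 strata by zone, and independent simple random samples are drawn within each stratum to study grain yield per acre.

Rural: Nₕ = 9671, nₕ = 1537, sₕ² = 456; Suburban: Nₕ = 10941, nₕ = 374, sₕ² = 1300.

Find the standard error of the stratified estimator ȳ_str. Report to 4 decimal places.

1.0004

Var(ȳ_str) = Σₕ Wₕ²(1 − fₕ)sₕ²/nₕ with Wₕ = Nₕ/N, N = 20612.
Rural: Wₕ = 0.46919270; term = 0.46919270²·(1 − 0.15892876)·456/1537 = 0.054932107.
Suburban: Wₕ = 0.53080730; term = 0.53080730²·(1 − 0.03418335)·1300/374 = 0.94588907.
Sum = 1.0008212.
SE = √(1.0008212) = 1.0004.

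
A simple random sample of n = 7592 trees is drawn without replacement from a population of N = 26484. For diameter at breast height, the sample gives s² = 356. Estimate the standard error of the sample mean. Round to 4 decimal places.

Under SRS without replacement, Var(ȳ) = (1 − f)·s²/n with f = n/N = 7592/26484 = 0.28666365.
Var(ȳ) = (1 − 0.28666365)·356/7592 = 0.71333635·0.046891465 = 0.033449386.
SE(ȳ) = √(0.033449386) = 0.1829.

0.1829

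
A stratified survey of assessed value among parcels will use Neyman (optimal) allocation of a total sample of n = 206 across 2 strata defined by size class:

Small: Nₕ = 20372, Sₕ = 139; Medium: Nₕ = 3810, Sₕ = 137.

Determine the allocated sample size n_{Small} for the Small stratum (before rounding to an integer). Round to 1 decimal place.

Neyman allocation: nₕ = n·NₕSₕ / Σⱼ NⱼSⱼ.
Σ NⱼSⱼ = 20372·139 + 3810·137 = 3.353678 × 10^6.
n_{Small} = 206·20372·139 / (3.353678 × 10^6) = 173.9.

173.9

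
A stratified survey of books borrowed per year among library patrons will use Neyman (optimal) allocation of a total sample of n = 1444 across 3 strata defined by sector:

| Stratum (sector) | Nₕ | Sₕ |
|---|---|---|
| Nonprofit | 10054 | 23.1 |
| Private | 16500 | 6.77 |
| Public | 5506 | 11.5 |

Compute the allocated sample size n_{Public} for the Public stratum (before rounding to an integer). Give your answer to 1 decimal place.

224.5

Neyman allocation: nₕ = n·NₕSₕ / Σⱼ NⱼSⱼ.
Σ NⱼSⱼ = 10054·23.1 + 16500·6.77 + 5506·11.5 = 407271.4.
n_{Public} = 1444·5506·11.5 / 407271.4 = 224.5.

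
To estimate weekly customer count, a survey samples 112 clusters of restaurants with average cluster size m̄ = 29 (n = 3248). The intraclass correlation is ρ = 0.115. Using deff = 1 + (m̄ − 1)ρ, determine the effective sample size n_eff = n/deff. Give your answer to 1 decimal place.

deff = 1 + (29 − 1)·0.115 = 1 + 3.22 = 4.22.
n_eff = 3248 / 4.22 = 769.7.

769.7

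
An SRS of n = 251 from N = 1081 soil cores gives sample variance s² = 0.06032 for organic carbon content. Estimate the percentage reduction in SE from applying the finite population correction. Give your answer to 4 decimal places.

12.3754

f = n/N = 251/1081 = 0.23219241.
SE_no-fpc = √(s²/n) = 0.015502217; SE_fpc = √((1−f)s²/n) = 0.01358376.
Ratio = √(1−f) = 0.87624630. Reduction = 100·(1 − 0.87624630) = 12.3754%.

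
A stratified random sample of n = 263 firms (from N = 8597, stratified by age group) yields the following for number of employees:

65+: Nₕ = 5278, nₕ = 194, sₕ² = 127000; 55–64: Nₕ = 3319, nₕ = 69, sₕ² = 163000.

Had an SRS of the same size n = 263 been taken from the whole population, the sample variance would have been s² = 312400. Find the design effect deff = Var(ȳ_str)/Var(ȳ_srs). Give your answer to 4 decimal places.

0.5058

Var(ȳ_str) = Σ Wₕ²(1−fₕ)sₕ²/nₕ with Wₕ = Nₕ/8597:
  65+: (5278/8597)²·(1−194/5278)·127000/194 = 237.67476
  55–64: (3319/8597)²·(1−69/3319)·163000/69 = 344.77461
  → Var(ȳ_str) = 582.44937.
Var(ȳ_srs) = (1 − 263/8597)·312400/263 = 1151.4944.
deff = 582.44937 / 1151.4944 = 0.5058.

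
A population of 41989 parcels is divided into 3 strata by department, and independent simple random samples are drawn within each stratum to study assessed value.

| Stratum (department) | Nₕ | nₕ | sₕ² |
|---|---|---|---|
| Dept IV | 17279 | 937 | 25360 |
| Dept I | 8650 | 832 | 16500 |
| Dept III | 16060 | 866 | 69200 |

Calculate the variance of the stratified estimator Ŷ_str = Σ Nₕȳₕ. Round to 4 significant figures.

Var(Ŷ_str) = Σₕ Nₕ²(1 − fₕ)sₕ²/nₕ.
Dept IV: 17279²·(1 − 937/17279)·25360/937 = 7.6424652 × 10^9.
Dept I: 8650²·(1 − 832/8650)·16500/832 = 1.3411347 × 10^9.
Dept III: 16060²·(1 − 866/16060)·69200/866 = 1.9498709 × 10^10.
Sum = 2.8482309 × 10^10.

2.848 × 10^10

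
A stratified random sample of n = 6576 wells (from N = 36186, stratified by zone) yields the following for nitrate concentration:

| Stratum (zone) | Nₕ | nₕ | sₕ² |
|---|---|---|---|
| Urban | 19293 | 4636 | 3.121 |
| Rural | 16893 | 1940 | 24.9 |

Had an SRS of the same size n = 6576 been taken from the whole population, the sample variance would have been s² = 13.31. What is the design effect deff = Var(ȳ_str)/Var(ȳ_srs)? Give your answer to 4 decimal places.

1.5828

Var(ȳ_str) = Σ Wₕ²(1−fₕ)sₕ²/nₕ with Wₕ = Nₕ/36186:
  Urban: (19293/36186)²·(1−4636/19293)·3.121/4636 = 1.4538314 × 10^-4
  Rural: (16893/36186)²·(1−1940/16893)·24.9/1940 = 0.0024760053
  → Var(ȳ_str) = 0.0026213884.
Var(ȳ_srs) = (1 − 6576/36186)·13.31/6576 = 0.001656205.
deff = 0.0026213884 / 0.001656205 = 1.5828.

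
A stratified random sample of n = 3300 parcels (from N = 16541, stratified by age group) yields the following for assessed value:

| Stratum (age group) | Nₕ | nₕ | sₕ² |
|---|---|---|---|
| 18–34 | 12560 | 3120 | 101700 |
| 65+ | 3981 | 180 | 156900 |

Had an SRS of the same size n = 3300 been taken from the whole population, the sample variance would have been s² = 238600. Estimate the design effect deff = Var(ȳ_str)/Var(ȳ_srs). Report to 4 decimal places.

1.0770

Var(ȳ_str) = Σ Wₕ²(1−fₕ)sₕ²/nₕ with Wₕ = Nₕ/16541:
  18–34: (12560/16541)²·(1−3120/12560)·101700/3120 = 14.125521
  65+: (3981/16541)²·(1−180/3981)·156900/180 = 48.207761
  → Var(ȳ_str) = 62.333282.
Var(ȳ_srs) = (1 − 3300/16541)·238600/3300 = 57.878268.
deff = 62.333282 / 57.878268 = 1.0770.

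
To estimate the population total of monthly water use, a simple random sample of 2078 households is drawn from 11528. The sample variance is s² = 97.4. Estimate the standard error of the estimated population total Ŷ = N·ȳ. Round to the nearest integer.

Var(Ŷ) = N²·Var(ȳ) = N²·(1 − n/N)·s²/n.
f = 2078/11528 = 0.18025677; Var(ȳ) = 0.81974323·97.4/2078 = 0.038422999.
Var(Ŷ) = 11528² · 0.038422999 = 5.1062162 × 10^6.
SE(Ŷ) = √(5.1062162 × 10^6) = 2260.

2260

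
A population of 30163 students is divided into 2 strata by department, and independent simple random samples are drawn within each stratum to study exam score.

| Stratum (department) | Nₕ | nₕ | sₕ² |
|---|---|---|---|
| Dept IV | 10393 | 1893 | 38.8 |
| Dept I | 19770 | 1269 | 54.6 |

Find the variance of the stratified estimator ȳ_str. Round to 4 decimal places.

Var(ȳ_str) = Σₕ Wₕ²(1 − fₕ)sₕ²/nₕ with Wₕ = Nₕ/N, N = 30163.
Dept IV: Wₕ = 0.34456122; term = 0.34456122²·(1 − 0.18214183)·38.8/1893 = 0.0019901779.
Dept I: Wₕ = 0.65543878; term = 0.65543878²·(1 − 0.06418816)·54.6/1269 = 0.017297519.
Sum = 0.019287697.

0.0193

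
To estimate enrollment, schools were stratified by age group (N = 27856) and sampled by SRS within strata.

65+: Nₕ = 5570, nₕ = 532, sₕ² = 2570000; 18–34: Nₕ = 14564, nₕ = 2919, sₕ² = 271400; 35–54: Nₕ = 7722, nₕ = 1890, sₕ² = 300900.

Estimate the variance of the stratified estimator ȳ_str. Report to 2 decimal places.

204.26

Var(ȳ_str) = Σₕ Wₕ²(1 − fₕ)sₕ²/nₕ with Wₕ = Nₕ/N, N = 27856.
65+: Wₕ = 0.19995692; term = 0.19995692²·(1 − 0.09551167)·2570000/532 = 174.70178.
18–34: Wₕ = 0.52283171; term = 0.52283171²·(1 − 0.20042571)·271400/2919 = 20.321624.
35–54: Wₕ = 0.27721137; term = 0.27721137²·(1 − 0.24475524)·300900/1890 = 9.2399621.
Sum = 204.26337.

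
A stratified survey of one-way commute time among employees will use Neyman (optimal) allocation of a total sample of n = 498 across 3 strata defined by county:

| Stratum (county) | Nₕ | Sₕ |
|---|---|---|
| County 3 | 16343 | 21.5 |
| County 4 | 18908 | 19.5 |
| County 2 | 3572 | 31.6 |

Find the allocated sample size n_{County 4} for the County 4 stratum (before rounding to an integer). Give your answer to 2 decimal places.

Neyman allocation: nₕ = n·NₕSₕ / Σⱼ NⱼSⱼ.
Σ NⱼSⱼ = 16343·21.5 + 18908·19.5 + 3572·31.6 = 832955.7.
n_{County 4} = 498·18908·19.5 / 832955.7 = 220.44.

220.44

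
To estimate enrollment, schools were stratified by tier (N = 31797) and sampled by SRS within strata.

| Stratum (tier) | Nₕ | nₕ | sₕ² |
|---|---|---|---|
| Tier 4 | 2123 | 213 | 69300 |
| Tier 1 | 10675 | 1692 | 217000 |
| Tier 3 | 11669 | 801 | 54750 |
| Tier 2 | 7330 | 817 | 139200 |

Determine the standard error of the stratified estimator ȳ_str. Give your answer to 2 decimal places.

5.49

Var(ȳ_str) = Σₕ Wₕ²(1 − fₕ)sₕ²/nₕ with Wₕ = Nₕ/N, N = 31797.
Tier 4: Wₕ = 0.06676731; term = 0.06676731²·(1 − 0.10032972)·69300/213 = 1.3048623.
Tier 1: Wₕ = 0.33572350; term = 0.33572350²·(1 − 0.15850117)·217000/1692 = 12.163999.
Tier 3: Wₕ = 0.36698431; term = 0.36698431²·(1 − 0.06864341)·54750/801 = 8.5735875.
Tier 2: Wₕ = 0.23052489; term = 0.23052489²·(1 − 0.11145975)·139200/817 = 8.045072.
Sum = 30.087521.
SE = √(30.087521) = 5.49.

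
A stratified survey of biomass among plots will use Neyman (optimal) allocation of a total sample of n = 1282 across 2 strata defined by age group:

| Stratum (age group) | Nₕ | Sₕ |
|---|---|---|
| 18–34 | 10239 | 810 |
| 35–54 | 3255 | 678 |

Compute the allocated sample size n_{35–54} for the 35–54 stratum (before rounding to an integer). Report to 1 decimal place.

Neyman allocation: nₕ = n·NₕSₕ / Σⱼ NⱼSⱼ.
Σ NⱼSⱼ = 10239·810 + 3255·678 = 1.050048 × 10^7.
n_{35–54} = 1282·3255·678 / (1.050048 × 10^7) = 269.4.

269.4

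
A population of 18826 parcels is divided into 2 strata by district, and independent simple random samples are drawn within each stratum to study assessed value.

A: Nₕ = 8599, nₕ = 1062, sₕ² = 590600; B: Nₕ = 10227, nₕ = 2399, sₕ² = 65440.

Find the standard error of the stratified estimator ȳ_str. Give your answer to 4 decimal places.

Var(ȳ_str) = Σₕ Wₕ²(1 − fₕ)sₕ²/nₕ with Wₕ = Nₕ/N, N = 18826.
A: Wₕ = 0.45676192; term = 0.45676192²·(1 − 0.12350273)·590600/1062 = 101.69493.
B: Wₕ = 0.54323808; term = 0.54323808²·(1 − 0.23457514)·65440/2399 = 6.1616355.
Sum = 107.85657.
SE = √(107.85657) = 10.3854.

10.3854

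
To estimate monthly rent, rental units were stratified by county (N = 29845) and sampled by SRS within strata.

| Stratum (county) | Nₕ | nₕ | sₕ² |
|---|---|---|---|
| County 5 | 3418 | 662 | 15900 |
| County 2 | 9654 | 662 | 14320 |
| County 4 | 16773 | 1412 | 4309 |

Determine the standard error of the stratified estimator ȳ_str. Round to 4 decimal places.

1.8014

Var(ȳ_str) = Σₕ Wₕ²(1 − fₕ)sₕ²/nₕ with Wₕ = Nₕ/N, N = 29845.
County 5: Wₕ = 0.11452505; term = 0.11452505²·(1 − 0.19368051)·15900/662 = 0.25400791.
County 2: Wₕ = 0.32347127; term = 0.32347127²·(1 − 0.06857261)·14320/662 = 2.1081692.
County 4: Wₕ = 0.56200369; term = 0.56200369²·(1 − 0.08418291)·4309/1412 = 0.88273199.
Sum = 3.2449091.
SE = √(3.2449091) = 1.8014.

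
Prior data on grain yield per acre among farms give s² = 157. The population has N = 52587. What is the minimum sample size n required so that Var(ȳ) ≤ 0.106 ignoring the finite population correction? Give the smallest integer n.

1482

Without fpc, n₀ = s²/D = 157/0.106 = 1481.1321.
Rounding up, n = 1482.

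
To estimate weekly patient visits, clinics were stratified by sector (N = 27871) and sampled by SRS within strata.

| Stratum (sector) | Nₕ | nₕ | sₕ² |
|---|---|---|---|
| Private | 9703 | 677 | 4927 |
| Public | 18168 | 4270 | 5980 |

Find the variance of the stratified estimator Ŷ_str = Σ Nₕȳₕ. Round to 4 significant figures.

Var(Ŷ_str) = Σₕ Nₕ²(1 − fₕ)sₕ²/nₕ.
Private: 9703²·(1 − 677/9703)·4927/677 = 6.3737534 × 10^8.
Public: 18168²·(1 − 4270/18168)·5980/4270 = 3.5361668 × 10^8.
Sum = 9.9099202 × 10^8.

9.910 × 10^8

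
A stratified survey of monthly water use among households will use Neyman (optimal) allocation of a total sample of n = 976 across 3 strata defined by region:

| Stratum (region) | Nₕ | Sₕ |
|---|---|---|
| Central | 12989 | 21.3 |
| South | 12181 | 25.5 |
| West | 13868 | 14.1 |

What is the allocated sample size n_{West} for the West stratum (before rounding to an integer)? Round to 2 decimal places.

Neyman allocation: nₕ = n·NₕSₕ / Σⱼ NⱼSⱼ.
Σ NⱼSⱼ = 12989·21.3 + 12181·25.5 + 13868·14.1 = 782820.
n_{West} = 976·13868·14.1 / 782820 = 243.79.

243.79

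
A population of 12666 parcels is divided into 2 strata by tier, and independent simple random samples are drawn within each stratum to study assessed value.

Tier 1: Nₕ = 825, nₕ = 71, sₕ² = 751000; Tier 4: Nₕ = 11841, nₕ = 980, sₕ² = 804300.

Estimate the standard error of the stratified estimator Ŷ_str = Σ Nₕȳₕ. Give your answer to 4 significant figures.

334900

Var(Ŷ_str) = Σₕ Nₕ²(1 − fₕ)sₕ²/nₕ.
Tier 1: 825²·(1 − 71/825)·751000/71 = 6.579712 × 10^9.
Tier 4: 11841²·(1 − 980/11841)·804300/980 = 1.0554804 × 10^11.
Sum = 1.1212775 × 10^11.
SE = √(1.1212775 × 10^11) = 334900.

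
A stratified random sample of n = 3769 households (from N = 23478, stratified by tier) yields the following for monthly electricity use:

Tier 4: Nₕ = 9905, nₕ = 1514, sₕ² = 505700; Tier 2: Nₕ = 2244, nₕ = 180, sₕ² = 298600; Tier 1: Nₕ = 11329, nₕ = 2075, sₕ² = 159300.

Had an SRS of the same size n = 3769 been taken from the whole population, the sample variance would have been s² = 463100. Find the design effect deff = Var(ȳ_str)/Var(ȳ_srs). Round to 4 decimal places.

0.7650

Var(ȳ_str) = Σ Wₕ²(1−fₕ)sₕ²/nₕ with Wₕ = Nₕ/23478:
  Tier 4: (9905/23478)²·(1−1514/9905)·505700/1514 = 50.363173
  Tier 2: (2244/23478)²·(1−180/2244)·298600/180 = 13.938873
  Tier 1: (11329/23478)²·(1−2075/11329)·159300/2075 = 14.601469
  → Var(ȳ_str) = 78.903515.
Var(ȳ_srs) = (1 − 3769/23478)·463100/3769 = 103.14594.
deff = 78.903515 / 103.14594 = 0.7650.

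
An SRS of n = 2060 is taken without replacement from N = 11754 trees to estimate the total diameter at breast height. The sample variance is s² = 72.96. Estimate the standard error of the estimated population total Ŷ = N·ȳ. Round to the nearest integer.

Var(Ŷ) = N²·Var(ȳ) = N²·(1 − n/N)·s²/n.
f = 2060/11754 = 0.17525949; Var(ȳ) = 0.82474051·72.96/2060 = 0.029210227.
Var(Ŷ) = 11754² · 0.029210227 = 4.0355832 × 10^6.
SE(Ŷ) = √(4.0355832 × 10^6) = 2009.

2009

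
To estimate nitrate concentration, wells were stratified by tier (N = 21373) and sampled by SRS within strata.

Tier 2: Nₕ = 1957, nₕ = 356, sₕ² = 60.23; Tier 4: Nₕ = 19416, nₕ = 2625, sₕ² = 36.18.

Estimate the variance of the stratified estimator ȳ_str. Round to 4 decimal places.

Var(ȳ_str) = Σₕ Wₕ²(1 − fₕ)sₕ²/nₕ with Wₕ = Nₕ/N, N = 21373.
Tier 2: Wₕ = 0.09156412; term = 0.09156412²·(1 − 0.18191109)·60.23/356 = 0.0011604169.
Tier 4: Wₕ = 0.90843588; term = 0.90843588²·(1 − 0.13519778)·36.18/2625 = 0.0098365909.
Sum = 0.010997008.

0.0110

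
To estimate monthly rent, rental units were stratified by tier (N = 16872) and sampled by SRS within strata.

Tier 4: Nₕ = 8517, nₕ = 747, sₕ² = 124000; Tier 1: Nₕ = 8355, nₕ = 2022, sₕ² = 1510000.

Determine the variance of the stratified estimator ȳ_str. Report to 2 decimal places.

177.40

Var(ȳ_str) = Σₕ Wₕ²(1 − fₕ)sₕ²/nₕ with Wₕ = Nₕ/N, N = 16872.
Tier 4: Wₕ = 0.50480085; term = 0.50480085²·(1 − 0.08770694)·124000/747 = 38.590074.
Tier 1: Wₕ = 0.49519915; term = 0.49519915²·(1 − 0.24201077)·1510000/2022 = 138.80931.
Sum = 177.39938.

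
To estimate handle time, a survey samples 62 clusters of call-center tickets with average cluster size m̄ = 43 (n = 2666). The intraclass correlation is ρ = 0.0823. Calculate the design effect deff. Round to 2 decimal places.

4.46

deff = 1 + (43 − 1)·0.0823 = 1 + 3.4566 = 4.4566.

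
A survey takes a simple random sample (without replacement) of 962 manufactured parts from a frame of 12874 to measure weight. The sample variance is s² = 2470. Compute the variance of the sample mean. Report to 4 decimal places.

2.3757

Under SRS without replacement, Var(ȳ) = (1 − f)·s²/n with f = n/N = 962/12874 = 0.07472425.
Var(ȳ) = (1 − 0.07472425)·2470/962 = 0.92527575·2.5675676 = 2.375708.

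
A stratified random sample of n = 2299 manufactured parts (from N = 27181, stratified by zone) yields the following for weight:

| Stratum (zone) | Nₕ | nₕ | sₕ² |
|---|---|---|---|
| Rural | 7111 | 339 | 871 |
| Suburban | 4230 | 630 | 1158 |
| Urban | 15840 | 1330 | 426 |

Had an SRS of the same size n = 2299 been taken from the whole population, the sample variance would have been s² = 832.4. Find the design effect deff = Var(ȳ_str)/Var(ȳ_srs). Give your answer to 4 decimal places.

0.9202

Var(ȳ_str) = Σ Wₕ²(1−fₕ)sₕ²/nₕ with Wₕ = Nₕ/27181:
  Rural: (7111/27181)²·(1−339/7111)·871/339 = 0.16746931
  Suburban: (4230/27181)²·(1−630/4230)·1158/630 = 0.03788611
  Urban: (15840/27181)²·(1−1330/15840)·426/1330 = 0.099643664
  → Var(ȳ_str) = 0.30499908.
Var(ȳ_srs) = (1 − 2299/27181)·832.4/2299 = 0.33144613.
deff = 0.30499908 / 0.33144613 = 0.9202.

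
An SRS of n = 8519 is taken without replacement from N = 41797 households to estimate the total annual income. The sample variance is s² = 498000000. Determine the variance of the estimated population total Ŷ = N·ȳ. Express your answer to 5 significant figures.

Var(Ŷ) = N²·Var(ȳ) = N²·(1 − n/N)·s²/n.
f = 8519/41797 = 0.20381846; Var(ȳ) = 0.79618154·498000000/8519 = 46542.835.
Var(Ŷ) = 41797² · 46542.835 = 8.1309831 × 10^13.

8.1310 × 10^13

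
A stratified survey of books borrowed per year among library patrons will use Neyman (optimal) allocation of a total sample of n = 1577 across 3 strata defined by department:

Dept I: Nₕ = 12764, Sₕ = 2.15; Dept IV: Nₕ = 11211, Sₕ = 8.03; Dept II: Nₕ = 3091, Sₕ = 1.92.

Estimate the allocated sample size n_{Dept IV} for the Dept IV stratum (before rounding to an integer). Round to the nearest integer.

Neyman allocation: nₕ = n·NₕSₕ / Σⱼ NⱼSⱼ.
Σ NⱼSⱼ = 12764·2.15 + 11211·8.03 + 3091·1.92 = 123401.65.
n_{Dept IV} = 1577·11211·8.03 / 123401.65 = 1150.

1150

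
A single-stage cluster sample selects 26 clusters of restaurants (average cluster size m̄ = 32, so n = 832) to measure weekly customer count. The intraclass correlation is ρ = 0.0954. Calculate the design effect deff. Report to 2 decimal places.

3.96

deff = 1 + (32 − 1)·0.0954 = 1 + 2.9574 = 3.9574.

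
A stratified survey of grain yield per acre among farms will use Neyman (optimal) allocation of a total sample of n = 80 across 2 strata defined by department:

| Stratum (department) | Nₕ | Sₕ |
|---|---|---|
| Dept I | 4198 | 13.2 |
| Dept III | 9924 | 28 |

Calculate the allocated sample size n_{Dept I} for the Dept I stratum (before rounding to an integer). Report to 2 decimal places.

Neyman allocation: nₕ = n·NₕSₕ / Σⱼ NⱼSⱼ.
Σ NⱼSⱼ = 4198·13.2 + 9924·28 = 333285.6.
n_{Dept I} = 80·4198·13.2 / 333285.6 = 13.30.

13.30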